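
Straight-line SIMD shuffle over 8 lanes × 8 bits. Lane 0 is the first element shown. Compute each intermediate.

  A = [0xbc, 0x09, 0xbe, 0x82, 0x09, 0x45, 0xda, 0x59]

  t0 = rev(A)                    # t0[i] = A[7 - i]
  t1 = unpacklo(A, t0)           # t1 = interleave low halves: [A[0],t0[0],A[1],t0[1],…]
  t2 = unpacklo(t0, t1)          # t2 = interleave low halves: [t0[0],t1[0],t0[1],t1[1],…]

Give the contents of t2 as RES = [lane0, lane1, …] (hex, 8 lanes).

RES = [ 0x59  0xbc  0xda  0x59  0x45  0x09  0x09  0xda ]

→ t0 |59|da|45|09|82|be|09|bc|
→ t1 |bc|59|09|da|be|45|82|09|
→ t2 |59|bc|da|59|45|09|09|da|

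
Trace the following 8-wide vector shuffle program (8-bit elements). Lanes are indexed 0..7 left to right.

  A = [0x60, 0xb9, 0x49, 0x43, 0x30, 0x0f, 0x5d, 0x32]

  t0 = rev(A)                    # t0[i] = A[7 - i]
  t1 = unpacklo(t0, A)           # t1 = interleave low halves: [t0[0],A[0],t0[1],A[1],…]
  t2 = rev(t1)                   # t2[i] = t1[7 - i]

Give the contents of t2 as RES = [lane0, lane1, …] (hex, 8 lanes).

RES = [0x43, 0x30, 0x49, 0x0f, 0xb9, 0x5d, 0x60, 0x32]

→ t0 |32|5d|0f|30|43|49|b9|60|
→ t1 |32|60|5d|b9|0f|49|30|43|
→ t2 |43|30|49|0f|b9|5d|60|32|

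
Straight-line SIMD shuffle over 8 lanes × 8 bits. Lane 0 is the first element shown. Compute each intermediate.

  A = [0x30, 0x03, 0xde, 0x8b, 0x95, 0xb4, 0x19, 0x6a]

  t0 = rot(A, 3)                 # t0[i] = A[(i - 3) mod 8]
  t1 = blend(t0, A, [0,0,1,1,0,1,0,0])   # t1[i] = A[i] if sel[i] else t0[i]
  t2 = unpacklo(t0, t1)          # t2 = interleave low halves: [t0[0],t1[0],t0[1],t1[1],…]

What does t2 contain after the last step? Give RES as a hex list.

  t0: b4 19 6a 30 03 de 8b 95
  t1: b4 19 de 8b 03 b4 8b 95
  t2: b4 b4 19 19 6a de 30 8b

RES = [ 0xb4  0xb4  0x19  0x19  0x6a  0xde  0x30  0x8b ]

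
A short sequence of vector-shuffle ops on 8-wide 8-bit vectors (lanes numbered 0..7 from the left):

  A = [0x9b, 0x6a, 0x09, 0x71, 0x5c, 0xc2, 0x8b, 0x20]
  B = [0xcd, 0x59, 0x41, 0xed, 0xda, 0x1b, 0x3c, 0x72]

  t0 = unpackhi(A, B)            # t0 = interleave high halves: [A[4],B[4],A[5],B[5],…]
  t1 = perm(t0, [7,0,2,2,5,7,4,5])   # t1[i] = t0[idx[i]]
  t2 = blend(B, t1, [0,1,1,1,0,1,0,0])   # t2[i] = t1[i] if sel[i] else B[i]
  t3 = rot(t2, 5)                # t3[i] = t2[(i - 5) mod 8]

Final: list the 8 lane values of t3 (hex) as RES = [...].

→ t0 |5c|da|c2|1b|8b|3c|20|72|
→ t1 |72|5c|c2|c2|3c|72|8b|3c|
→ t2 |cd|5c|c2|c2|da|72|3c|72|
→ t3 |c2|da|72|3c|72|cd|5c|c2|

RES = [0xc2, 0xda, 0x72, 0x3c, 0x72, 0xcd, 0x5c, 0xc2]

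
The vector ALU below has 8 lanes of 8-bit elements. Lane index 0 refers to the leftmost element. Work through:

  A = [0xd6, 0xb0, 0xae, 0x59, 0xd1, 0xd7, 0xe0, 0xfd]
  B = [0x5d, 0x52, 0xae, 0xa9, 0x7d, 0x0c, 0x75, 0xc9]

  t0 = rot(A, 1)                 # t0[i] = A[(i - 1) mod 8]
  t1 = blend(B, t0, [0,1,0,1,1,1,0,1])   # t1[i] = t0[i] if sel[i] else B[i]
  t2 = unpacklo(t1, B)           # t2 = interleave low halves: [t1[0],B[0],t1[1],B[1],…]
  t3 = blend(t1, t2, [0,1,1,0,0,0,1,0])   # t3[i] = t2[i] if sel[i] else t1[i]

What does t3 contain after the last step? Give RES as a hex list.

RES = [ 0x5d  0x5d  0xd6  0xae  0x59  0xd1  0xae  0xe0 ]

→ t0 |fd|d6|b0|ae|59|d1|d7|e0|
→ t1 |5d|d6|ae|ae|59|d1|75|e0|
→ t2 |5d|5d|d6|52|ae|ae|ae|a9|
→ t3 |5d|5d|d6|ae|59|d1|ae|e0|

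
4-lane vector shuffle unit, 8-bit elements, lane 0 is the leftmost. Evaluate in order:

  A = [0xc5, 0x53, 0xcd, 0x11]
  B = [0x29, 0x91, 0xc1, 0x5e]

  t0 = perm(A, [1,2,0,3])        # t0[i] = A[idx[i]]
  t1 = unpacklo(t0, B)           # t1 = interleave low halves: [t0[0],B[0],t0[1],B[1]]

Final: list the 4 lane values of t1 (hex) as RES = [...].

t0 = [0x53, 0xcd, 0xc5, 0x11]
t1 = [0x53, 0x29, 0xcd, 0x91]

RES = [ 0x53  0x29  0xcd  0x91 ]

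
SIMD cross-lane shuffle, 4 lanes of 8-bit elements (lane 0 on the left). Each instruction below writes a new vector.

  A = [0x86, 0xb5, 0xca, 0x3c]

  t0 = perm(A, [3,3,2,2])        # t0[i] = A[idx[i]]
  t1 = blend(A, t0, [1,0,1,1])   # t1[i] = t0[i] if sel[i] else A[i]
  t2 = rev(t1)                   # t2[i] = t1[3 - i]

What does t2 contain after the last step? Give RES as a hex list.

RES = [0xca, 0xca, 0xb5, 0x3c]

t0 = [0x3c, 0x3c, 0xca, 0xca]
t1 = [0x3c, 0xb5, 0xca, 0xca]
t2 = [0xca, 0xca, 0xb5, 0x3c]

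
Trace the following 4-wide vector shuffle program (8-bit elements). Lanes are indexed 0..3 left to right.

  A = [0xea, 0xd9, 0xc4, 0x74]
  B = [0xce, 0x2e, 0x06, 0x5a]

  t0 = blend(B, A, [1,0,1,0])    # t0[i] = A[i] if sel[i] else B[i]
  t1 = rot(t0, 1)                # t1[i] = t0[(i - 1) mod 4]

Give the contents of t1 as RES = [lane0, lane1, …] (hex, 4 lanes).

t0 = [0xea, 0x2e, 0xc4, 0x5a]
t1 = [0x5a, 0xea, 0x2e, 0xc4]

RES = [0x5a, 0xea, 0x2e, 0xc4]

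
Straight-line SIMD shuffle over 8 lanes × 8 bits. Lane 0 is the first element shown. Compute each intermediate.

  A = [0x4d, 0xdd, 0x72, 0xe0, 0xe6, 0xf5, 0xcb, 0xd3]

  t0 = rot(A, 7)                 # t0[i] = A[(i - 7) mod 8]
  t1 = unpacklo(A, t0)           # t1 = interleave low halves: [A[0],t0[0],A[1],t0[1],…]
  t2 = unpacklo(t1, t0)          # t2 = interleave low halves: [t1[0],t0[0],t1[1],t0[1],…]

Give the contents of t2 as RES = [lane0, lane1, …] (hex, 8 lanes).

  t0: dd 72 e0 e6 f5 cb d3 4d
  t1: 4d dd dd 72 72 e0 e0 e6
  t2: 4d dd dd 72 dd e0 72 e6

RES = [0x4d, 0xdd, 0xdd, 0x72, 0xdd, 0xe0, 0x72, 0xe6]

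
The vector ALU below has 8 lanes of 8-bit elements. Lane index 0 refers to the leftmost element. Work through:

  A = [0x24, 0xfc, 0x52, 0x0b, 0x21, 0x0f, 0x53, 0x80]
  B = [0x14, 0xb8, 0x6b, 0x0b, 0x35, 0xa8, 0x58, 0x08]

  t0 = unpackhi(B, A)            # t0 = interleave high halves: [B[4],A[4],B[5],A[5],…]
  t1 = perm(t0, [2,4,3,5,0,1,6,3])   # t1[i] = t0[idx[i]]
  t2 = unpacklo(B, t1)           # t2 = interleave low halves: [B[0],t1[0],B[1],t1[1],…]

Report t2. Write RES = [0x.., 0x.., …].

RES = [0x14, 0xa8, 0xb8, 0x58, 0x6b, 0x0f, 0x0b, 0x53]

  t0: 35 21 a8 0f 58 53 08 80
  t1: a8 58 0f 53 35 21 08 0f
  t2: 14 a8 b8 58 6b 0f 0b 53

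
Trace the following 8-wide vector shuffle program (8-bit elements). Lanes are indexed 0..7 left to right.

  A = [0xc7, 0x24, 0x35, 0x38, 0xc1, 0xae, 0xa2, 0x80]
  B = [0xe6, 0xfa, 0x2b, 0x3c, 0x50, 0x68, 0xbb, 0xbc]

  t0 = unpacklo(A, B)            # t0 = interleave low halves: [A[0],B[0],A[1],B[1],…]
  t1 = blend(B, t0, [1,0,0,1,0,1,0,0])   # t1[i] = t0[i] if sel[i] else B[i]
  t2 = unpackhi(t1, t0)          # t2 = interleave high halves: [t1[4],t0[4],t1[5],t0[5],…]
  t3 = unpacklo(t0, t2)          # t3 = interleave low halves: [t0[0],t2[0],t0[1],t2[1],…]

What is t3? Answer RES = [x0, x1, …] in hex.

RES = [0xc7, 0x50, 0xe6, 0x35, 0x24, 0x2b, 0xfa, 0x2b]

→ t0 |c7|e6|24|fa|35|2b|38|3c|
→ t1 |c7|fa|2b|fa|50|2b|bb|bc|
→ t2 |50|35|2b|2b|bb|38|bc|3c|
→ t3 |c7|50|e6|35|24|2b|fa|2b|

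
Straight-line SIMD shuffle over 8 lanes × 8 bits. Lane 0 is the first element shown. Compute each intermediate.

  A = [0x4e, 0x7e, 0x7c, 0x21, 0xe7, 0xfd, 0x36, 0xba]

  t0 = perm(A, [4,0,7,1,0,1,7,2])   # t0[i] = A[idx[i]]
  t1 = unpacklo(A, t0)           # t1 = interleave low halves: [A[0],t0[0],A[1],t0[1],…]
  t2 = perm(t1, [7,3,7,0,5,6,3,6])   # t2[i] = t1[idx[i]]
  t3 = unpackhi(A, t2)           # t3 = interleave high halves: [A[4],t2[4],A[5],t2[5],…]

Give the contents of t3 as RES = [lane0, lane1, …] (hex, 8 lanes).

RES = [0xe7, 0xba, 0xfd, 0x21, 0x36, 0x4e, 0xba, 0x21]

→ t0 |e7|4e|ba|7e|4e|7e|ba|7c|
→ t1 |4e|e7|7e|4e|7c|ba|21|7e|
→ t2 |7e|4e|7e|4e|ba|21|4e|21|
→ t3 |e7|ba|fd|21|36|4e|ba|21|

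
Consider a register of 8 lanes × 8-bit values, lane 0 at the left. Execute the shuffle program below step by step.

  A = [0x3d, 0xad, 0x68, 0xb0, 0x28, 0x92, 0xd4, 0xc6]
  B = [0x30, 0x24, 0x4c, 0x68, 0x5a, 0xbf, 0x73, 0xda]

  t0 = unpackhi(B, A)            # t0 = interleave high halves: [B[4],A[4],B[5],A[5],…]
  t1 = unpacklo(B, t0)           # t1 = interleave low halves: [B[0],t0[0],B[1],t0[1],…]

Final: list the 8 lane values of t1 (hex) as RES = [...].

  t0: 5a 28 bf 92 73 d4 da c6
  t1: 30 5a 24 28 4c bf 68 92

RES = [ 0x30  0x5a  0x24  0x28  0x4c  0xbf  0x68  0x92 ]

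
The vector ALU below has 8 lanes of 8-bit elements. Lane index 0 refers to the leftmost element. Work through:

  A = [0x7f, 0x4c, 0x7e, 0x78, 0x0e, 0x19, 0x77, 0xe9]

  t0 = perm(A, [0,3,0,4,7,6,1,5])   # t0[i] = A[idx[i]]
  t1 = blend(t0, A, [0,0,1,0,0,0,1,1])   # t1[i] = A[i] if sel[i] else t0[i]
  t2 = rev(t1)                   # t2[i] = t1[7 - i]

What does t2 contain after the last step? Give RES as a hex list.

RES = [0xe9, 0x77, 0x77, 0xe9, 0x0e, 0x7e, 0x78, 0x7f]

  t0: 7f 78 7f 0e e9 77 4c 19
  t1: 7f 78 7e 0e e9 77 77 e9
  t2: e9 77 77 e9 0e 7e 78 7f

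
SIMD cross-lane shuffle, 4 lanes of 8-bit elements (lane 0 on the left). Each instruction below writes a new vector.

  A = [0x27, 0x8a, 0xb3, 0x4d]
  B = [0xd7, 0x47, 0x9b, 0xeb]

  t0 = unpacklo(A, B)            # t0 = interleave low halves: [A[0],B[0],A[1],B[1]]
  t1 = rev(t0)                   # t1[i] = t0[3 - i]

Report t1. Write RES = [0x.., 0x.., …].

  t0: 27 d7 8a 47
  t1: 47 8a d7 27

RES = [0x47, 0x8a, 0xd7, 0x27]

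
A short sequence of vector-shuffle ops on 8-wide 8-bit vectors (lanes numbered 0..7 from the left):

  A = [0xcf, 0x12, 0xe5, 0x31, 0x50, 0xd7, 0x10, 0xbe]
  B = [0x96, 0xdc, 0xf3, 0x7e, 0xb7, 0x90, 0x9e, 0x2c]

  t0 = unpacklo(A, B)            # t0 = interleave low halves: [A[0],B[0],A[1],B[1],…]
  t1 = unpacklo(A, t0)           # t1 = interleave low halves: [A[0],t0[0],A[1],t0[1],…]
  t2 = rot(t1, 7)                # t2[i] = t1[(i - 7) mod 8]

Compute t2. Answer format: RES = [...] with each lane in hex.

RES = [ 0xcf  0x12  0x96  0xe5  0x12  0x31  0xdc  0xcf ]

  t0: cf 96 12 dc e5 f3 31 7e
  t1: cf cf 12 96 e5 12 31 dc
  t2: cf 12 96 e5 12 31 dc cf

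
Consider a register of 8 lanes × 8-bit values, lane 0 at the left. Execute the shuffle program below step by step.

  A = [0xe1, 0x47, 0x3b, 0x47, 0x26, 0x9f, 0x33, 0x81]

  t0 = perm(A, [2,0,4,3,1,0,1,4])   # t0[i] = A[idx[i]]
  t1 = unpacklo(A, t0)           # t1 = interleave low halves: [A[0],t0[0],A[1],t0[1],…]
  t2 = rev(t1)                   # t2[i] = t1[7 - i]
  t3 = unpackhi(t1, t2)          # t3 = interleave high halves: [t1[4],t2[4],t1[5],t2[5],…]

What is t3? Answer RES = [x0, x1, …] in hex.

  t0: 3b e1 26 47 47 e1 47 26
  t1: e1 3b 47 e1 3b 26 47 47
  t2: 47 47 26 3b e1 47 3b e1
  t3: 3b e1 26 47 47 3b 47 e1

RES = [ 0x3b  0xe1  0x26  0x47  0x47  0x3b  0x47  0xe1 ]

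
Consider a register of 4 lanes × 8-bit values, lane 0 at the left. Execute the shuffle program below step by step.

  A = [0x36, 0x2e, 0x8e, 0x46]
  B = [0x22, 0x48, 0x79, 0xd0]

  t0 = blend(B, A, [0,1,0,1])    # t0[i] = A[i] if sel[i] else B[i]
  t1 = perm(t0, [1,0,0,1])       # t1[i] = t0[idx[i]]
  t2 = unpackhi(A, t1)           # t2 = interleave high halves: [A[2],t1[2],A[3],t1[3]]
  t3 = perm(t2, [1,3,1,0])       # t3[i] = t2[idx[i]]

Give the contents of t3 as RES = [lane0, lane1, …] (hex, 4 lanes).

  t0: 22 2e 79 46
  t1: 2e 22 22 2e
  t2: 8e 22 46 2e
  t3: 22 2e 22 8e

RES = [ 0x22  0x2e  0x22  0x8e ]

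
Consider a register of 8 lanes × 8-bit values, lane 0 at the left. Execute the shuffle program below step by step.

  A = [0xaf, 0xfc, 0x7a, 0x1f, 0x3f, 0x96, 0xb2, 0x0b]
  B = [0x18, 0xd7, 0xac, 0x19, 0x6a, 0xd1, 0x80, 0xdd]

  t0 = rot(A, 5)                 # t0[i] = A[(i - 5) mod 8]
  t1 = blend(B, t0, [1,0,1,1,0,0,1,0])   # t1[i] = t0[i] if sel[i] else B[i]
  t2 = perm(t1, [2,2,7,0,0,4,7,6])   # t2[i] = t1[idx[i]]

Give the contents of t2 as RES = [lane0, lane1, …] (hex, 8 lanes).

RES = [ 0x96  0x96  0xdd  0x1f  0x1f  0x6a  0xdd  0xfc ]

→ t0 |1f|3f|96|b2|0b|af|fc|7a|
→ t1 |1f|d7|96|b2|6a|d1|fc|dd|
→ t2 |96|96|dd|1f|1f|6a|dd|fc|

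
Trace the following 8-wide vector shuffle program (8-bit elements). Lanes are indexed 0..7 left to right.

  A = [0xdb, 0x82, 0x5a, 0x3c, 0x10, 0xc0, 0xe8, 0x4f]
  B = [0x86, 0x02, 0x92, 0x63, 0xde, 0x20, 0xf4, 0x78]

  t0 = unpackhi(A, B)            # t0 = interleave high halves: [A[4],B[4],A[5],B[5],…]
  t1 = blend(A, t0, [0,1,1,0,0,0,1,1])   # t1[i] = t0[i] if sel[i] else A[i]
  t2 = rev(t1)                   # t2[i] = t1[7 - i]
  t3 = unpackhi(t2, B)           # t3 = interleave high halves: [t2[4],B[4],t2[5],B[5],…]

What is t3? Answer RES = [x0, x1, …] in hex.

  t0: 10 de c0 20 e8 f4 4f 78
  t1: db de c0 3c 10 c0 4f 78
  t2: 78 4f c0 10 3c c0 de db
  t3: 3c de c0 20 de f4 db 78

RES = [ 0x3c  0xde  0xc0  0x20  0xde  0xf4  0xdb  0x78 ]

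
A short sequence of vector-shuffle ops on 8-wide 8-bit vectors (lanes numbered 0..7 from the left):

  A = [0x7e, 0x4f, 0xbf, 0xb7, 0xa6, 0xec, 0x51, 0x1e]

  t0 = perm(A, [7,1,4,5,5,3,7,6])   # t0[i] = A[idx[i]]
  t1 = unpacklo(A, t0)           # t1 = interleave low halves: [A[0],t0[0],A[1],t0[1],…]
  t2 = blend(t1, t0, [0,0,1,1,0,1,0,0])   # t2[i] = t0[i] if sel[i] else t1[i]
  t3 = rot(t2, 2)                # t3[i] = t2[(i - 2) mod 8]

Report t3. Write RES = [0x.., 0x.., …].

RES = [ 0xb7  0xec  0x7e  0x1e  0xa6  0xec  0xbf  0xb7 ]

→ t0 |1e|4f|a6|ec|ec|b7|1e|51|
→ t1 |7e|1e|4f|4f|bf|a6|b7|ec|
→ t2 |7e|1e|a6|ec|bf|b7|b7|ec|
→ t3 |b7|ec|7e|1e|a6|ec|bf|b7|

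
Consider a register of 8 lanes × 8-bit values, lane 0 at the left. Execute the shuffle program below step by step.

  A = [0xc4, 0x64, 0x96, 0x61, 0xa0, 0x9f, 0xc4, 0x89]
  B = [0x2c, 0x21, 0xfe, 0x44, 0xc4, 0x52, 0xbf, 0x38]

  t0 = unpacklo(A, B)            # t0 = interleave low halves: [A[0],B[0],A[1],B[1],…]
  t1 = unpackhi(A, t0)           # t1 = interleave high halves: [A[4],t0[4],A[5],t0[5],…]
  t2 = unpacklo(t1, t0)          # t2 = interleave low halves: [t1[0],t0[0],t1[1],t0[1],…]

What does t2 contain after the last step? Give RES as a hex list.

→ t0 |c4|2c|64|21|96|fe|61|44|
→ t1 |a0|96|9f|fe|c4|61|89|44|
→ t2 |a0|c4|96|2c|9f|64|fe|21|

RES = [ 0xa0  0xc4  0x96  0x2c  0x9f  0x64  0xfe  0x21 ]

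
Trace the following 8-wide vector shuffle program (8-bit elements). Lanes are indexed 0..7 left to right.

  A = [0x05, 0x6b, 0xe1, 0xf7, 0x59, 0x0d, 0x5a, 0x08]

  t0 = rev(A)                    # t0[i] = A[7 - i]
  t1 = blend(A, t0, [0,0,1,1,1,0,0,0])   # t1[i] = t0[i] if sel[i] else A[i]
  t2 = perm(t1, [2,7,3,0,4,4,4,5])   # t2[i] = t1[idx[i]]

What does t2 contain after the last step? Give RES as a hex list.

→ t0 |08|5a|0d|59|f7|e1|6b|05|
→ t1 |05|6b|0d|59|f7|0d|5a|08|
→ t2 |0d|08|59|05|f7|f7|f7|0d|

RES = [0x0d, 0x08, 0x59, 0x05, 0xf7, 0xf7, 0xf7, 0x0d]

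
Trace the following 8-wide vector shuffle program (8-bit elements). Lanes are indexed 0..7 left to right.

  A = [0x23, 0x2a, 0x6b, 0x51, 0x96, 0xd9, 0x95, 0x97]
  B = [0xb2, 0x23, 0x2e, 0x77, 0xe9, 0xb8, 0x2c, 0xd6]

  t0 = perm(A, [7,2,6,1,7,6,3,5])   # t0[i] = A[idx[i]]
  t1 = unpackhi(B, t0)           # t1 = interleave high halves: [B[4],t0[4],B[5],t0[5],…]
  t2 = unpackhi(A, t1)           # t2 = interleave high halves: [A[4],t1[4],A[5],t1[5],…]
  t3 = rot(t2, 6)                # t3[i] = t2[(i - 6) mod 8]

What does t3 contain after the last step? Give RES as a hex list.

t0 = [0x97, 0x6b, 0x95, 0x2a, 0x97, 0x95, 0x51, 0xd9]
t1 = [0xe9, 0x97, 0xb8, 0x95, 0x2c, 0x51, 0xd6, 0xd9]
t2 = [0x96, 0x2c, 0xd9, 0x51, 0x95, 0xd6, 0x97, 0xd9]
t3 = [0xd9, 0x51, 0x95, 0xd6, 0x97, 0xd9, 0x96, 0x2c]

RES = [0xd9, 0x51, 0x95, 0xd6, 0x97, 0xd9, 0x96, 0x2c]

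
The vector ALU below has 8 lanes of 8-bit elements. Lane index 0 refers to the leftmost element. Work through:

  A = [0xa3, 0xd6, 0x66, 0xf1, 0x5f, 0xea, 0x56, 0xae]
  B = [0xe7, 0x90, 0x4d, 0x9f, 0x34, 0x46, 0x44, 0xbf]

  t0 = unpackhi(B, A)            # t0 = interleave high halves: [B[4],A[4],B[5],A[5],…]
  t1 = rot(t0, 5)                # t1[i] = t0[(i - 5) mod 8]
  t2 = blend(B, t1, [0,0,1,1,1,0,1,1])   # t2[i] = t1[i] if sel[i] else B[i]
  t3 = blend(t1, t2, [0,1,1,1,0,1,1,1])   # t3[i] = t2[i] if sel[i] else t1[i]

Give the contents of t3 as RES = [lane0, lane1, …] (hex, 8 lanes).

RES = [ 0xea  0x90  0x56  0xbf  0xae  0x46  0x5f  0x46 ]

→ t0 |34|5f|46|ea|44|56|bf|ae|
→ t1 |ea|44|56|bf|ae|34|5f|46|
→ t2 |e7|90|56|bf|ae|46|5f|46|
→ t3 |ea|90|56|bf|ae|46|5f|46|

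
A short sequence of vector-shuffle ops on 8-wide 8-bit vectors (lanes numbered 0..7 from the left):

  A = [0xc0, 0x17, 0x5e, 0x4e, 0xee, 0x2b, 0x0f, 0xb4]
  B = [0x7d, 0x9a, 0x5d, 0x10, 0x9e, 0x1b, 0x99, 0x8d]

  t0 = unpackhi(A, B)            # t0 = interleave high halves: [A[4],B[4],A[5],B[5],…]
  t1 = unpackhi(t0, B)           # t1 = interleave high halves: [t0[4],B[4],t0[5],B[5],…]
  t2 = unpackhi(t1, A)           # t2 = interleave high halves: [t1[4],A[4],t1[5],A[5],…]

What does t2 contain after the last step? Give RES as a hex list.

RES = [0xb4, 0xee, 0x99, 0x2b, 0x8d, 0x0f, 0x8d, 0xb4]

t0 = [0xee, 0x9e, 0x2b, 0x1b, 0x0f, 0x99, 0xb4, 0x8d]
t1 = [0x0f, 0x9e, 0x99, 0x1b, 0xb4, 0x99, 0x8d, 0x8d]
t2 = [0xb4, 0xee, 0x99, 0x2b, 0x8d, 0x0f, 0x8d, 0xb4]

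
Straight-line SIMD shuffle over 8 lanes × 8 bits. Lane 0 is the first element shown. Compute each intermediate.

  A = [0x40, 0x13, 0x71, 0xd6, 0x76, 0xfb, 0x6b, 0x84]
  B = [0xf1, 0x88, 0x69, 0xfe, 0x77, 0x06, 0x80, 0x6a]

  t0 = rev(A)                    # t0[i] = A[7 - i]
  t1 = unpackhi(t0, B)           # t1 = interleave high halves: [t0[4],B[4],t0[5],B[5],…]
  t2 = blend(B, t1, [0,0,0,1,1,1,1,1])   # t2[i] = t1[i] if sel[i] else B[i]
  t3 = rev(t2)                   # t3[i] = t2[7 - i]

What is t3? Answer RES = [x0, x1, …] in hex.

RES = [ 0x6a  0x40  0x80  0x13  0x06  0x69  0x88  0xf1 ]

t0 = [0x84, 0x6b, 0xfb, 0x76, 0xd6, 0x71, 0x13, 0x40]
t1 = [0xd6, 0x77, 0x71, 0x06, 0x13, 0x80, 0x40, 0x6a]
t2 = [0xf1, 0x88, 0x69, 0x06, 0x13, 0x80, 0x40, 0x6a]
t3 = [0x6a, 0x40, 0x80, 0x13, 0x06, 0x69, 0x88, 0xf1]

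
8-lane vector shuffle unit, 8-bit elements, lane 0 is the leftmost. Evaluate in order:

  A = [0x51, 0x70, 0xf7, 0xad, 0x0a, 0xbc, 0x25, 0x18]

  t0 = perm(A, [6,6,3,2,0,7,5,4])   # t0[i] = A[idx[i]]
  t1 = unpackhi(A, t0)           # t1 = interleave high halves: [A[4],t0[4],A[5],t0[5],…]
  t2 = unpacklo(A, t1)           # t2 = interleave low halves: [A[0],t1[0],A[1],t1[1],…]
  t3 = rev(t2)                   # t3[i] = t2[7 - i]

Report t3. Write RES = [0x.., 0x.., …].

RES = [0x18, 0xad, 0xbc, 0xf7, 0x51, 0x70, 0x0a, 0x51]

→ t0 |25|25|ad|f7|51|18|bc|0a|
→ t1 |0a|51|bc|18|25|bc|18|0a|
→ t2 |51|0a|70|51|f7|bc|ad|18|
→ t3 |18|ad|bc|f7|51|70|0a|51|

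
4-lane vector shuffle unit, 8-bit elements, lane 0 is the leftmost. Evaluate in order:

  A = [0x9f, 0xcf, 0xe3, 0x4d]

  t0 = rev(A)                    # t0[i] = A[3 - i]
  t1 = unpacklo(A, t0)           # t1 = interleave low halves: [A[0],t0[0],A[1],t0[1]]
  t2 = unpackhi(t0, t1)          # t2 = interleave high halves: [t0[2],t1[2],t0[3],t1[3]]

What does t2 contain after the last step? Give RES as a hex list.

t0 = [0x4d, 0xe3, 0xcf, 0x9f]
t1 = [0x9f, 0x4d, 0xcf, 0xe3]
t2 = [0xcf, 0xcf, 0x9f, 0xe3]

RES = [ 0xcf  0xcf  0x9f  0xe3 ]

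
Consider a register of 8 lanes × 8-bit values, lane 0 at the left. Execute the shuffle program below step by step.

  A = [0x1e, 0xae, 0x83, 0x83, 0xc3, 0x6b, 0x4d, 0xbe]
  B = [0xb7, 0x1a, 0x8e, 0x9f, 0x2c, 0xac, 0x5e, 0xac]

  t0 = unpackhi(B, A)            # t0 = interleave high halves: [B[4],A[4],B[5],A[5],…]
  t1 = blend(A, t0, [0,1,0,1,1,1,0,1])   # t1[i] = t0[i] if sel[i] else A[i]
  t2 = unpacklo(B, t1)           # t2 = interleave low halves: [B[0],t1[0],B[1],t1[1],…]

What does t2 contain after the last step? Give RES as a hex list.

t0 = [0x2c, 0xc3, 0xac, 0x6b, 0x5e, 0x4d, 0xac, 0xbe]
t1 = [0x1e, 0xc3, 0x83, 0x6b, 0x5e, 0x4d, 0x4d, 0xbe]
t2 = [0xb7, 0x1e, 0x1a, 0xc3, 0x8e, 0x83, 0x9f, 0x6b]

RES = [0xb7, 0x1e, 0x1a, 0xc3, 0x8e, 0x83, 0x9f, 0x6b]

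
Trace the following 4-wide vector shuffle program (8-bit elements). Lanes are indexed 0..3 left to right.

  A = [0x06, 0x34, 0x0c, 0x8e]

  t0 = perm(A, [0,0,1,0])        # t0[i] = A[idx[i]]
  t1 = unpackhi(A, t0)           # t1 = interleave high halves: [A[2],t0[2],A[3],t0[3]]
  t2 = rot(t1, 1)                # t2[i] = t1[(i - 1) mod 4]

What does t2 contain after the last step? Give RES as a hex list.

RES = [0x06, 0x0c, 0x34, 0x8e]

  t0: 06 06 34 06
  t1: 0c 34 8e 06
  t2: 06 0c 34 8e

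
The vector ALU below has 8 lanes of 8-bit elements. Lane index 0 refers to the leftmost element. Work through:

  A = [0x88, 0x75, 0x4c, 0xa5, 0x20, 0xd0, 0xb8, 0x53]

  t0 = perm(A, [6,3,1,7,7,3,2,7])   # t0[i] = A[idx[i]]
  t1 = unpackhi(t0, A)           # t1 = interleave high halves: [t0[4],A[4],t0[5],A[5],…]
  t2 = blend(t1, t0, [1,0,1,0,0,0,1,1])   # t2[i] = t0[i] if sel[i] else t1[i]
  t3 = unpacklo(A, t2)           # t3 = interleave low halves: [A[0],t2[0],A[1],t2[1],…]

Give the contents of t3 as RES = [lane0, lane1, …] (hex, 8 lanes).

RES = [0x88, 0xb8, 0x75, 0x20, 0x4c, 0x75, 0xa5, 0xd0]

  t0: b8 a5 75 53 53 a5 4c 53
  t1: 53 20 a5 d0 4c b8 53 53
  t2: b8 20 75 d0 4c b8 4c 53
  t3: 88 b8 75 20 4c 75 a5 d0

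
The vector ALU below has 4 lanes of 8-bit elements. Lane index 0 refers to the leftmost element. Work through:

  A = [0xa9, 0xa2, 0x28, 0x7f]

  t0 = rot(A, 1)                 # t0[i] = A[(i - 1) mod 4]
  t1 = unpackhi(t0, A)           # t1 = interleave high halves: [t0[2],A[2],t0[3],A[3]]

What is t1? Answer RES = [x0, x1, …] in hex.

RES = [0xa2, 0x28, 0x28, 0x7f]

t0 = [0x7f, 0xa9, 0xa2, 0x28]
t1 = [0xa2, 0x28, 0x28, 0x7f]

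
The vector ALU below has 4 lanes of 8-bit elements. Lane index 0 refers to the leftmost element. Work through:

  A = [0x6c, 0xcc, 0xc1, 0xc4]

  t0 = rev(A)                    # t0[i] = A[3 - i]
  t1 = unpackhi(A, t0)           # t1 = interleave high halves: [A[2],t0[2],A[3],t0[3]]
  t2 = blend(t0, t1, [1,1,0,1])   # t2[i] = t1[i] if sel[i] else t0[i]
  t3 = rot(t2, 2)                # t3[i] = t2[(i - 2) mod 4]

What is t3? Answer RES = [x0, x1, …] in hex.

RES = [ 0xcc  0x6c  0xc1  0xcc ]

t0 = [0xc4, 0xc1, 0xcc, 0x6c]
t1 = [0xc1, 0xcc, 0xc4, 0x6c]
t2 = [0xc1, 0xcc, 0xcc, 0x6c]
t3 = [0xcc, 0x6c, 0xc1, 0xcc]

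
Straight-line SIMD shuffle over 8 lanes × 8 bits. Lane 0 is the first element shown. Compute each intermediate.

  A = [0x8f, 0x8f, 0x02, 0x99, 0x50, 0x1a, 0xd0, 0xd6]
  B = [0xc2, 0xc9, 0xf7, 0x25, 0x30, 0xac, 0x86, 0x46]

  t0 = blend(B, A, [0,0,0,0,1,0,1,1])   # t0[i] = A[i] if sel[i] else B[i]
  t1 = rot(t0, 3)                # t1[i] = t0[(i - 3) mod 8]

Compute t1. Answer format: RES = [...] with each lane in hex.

  t0: c2 c9 f7 25 50 ac d0 d6
  t1: ac d0 d6 c2 c9 f7 25 50

RES = [ 0xac  0xd0  0xd6  0xc2  0xc9  0xf7  0x25  0x50 ]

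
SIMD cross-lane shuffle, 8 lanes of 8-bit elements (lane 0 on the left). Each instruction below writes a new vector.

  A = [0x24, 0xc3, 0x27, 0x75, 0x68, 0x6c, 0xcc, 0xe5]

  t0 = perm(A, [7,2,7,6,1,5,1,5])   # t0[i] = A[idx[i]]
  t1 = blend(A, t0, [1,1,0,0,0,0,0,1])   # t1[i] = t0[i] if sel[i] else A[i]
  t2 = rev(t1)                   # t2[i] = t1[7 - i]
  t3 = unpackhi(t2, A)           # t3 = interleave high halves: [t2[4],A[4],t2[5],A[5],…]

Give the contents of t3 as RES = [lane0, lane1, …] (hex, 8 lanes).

RES = [ 0x75  0x68  0x27  0x6c  0x27  0xcc  0xe5  0xe5 ]

t0 = [0xe5, 0x27, 0xe5, 0xcc, 0xc3, 0x6c, 0xc3, 0x6c]
t1 = [0xe5, 0x27, 0x27, 0x75, 0x68, 0x6c, 0xcc, 0x6c]
t2 = [0x6c, 0xcc, 0x6c, 0x68, 0x75, 0x27, 0x27, 0xe5]
t3 = [0x75, 0x68, 0x27, 0x6c, 0x27, 0xcc, 0xe5, 0xe5]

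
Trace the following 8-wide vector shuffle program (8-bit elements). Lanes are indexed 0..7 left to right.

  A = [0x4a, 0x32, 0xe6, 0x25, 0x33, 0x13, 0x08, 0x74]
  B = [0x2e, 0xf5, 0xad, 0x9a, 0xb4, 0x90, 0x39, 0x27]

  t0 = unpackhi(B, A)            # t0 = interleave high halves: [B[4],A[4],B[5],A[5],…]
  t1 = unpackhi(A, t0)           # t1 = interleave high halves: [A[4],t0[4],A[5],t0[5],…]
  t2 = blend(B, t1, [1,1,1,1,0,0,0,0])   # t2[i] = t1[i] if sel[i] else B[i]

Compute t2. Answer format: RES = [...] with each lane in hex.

  t0: b4 33 90 13 39 08 27 74
  t1: 33 39 13 08 08 27 74 74
  t2: 33 39 13 08 b4 90 39 27

RES = [0x33, 0x39, 0x13, 0x08, 0xb4, 0x90, 0x39, 0x27]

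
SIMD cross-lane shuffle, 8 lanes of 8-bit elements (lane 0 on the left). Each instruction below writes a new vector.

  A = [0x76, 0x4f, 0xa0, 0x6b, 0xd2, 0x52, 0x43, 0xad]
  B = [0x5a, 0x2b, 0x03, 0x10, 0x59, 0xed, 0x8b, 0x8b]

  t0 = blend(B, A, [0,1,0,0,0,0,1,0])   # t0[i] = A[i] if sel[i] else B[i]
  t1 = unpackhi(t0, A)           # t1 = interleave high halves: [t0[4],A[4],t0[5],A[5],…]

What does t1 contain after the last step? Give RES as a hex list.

→ t0 |5a|4f|03|10|59|ed|43|8b|
→ t1 |59|d2|ed|52|43|43|8b|ad|

RES = [ 0x59  0xd2  0xed  0x52  0x43  0x43  0x8b  0xad ]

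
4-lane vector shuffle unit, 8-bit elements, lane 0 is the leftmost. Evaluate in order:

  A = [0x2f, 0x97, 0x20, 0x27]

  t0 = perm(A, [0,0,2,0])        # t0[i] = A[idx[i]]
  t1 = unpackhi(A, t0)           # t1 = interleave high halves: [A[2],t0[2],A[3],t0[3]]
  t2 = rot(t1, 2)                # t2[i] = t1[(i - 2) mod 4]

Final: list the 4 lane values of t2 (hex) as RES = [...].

RES = [ 0x27  0x2f  0x20  0x20 ]

  t0: 2f 2f 20 2f
  t1: 20 20 27 2f
  t2: 27 2f 20 20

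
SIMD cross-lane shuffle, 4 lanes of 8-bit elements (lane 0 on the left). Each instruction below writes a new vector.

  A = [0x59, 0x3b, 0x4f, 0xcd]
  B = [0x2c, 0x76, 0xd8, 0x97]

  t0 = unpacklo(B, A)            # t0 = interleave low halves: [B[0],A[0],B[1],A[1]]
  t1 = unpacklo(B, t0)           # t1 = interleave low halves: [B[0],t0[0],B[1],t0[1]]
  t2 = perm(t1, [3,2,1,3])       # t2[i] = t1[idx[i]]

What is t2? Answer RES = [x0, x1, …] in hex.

  t0: 2c 59 76 3b
  t1: 2c 2c 76 59
  t2: 59 76 2c 59

RES = [ 0x59  0x76  0x2c  0x59 ]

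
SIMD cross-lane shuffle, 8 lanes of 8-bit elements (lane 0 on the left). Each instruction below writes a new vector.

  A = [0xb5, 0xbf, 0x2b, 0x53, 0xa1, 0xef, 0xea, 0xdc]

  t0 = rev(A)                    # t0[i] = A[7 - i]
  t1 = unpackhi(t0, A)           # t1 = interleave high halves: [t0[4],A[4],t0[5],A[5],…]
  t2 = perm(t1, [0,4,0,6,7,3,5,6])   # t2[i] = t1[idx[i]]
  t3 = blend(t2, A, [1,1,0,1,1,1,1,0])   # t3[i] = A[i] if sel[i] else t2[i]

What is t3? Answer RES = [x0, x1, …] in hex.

t0 = [0xdc, 0xea, 0xef, 0xa1, 0x53, 0x2b, 0xbf, 0xb5]
t1 = [0x53, 0xa1, 0x2b, 0xef, 0xbf, 0xea, 0xb5, 0xdc]
t2 = [0x53, 0xbf, 0x53, 0xb5, 0xdc, 0xef, 0xea, 0xb5]
t3 = [0xb5, 0xbf, 0x53, 0x53, 0xa1, 0xef, 0xea, 0xb5]

RES = [0xb5, 0xbf, 0x53, 0x53, 0xa1, 0xef, 0xea, 0xb5]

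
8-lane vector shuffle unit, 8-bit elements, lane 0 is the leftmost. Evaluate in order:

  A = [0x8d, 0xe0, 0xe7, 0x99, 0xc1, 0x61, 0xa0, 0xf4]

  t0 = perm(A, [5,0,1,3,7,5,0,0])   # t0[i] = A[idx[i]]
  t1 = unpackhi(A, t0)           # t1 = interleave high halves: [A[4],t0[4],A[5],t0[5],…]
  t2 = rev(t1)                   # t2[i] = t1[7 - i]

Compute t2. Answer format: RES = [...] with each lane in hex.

t0 = [0x61, 0x8d, 0xe0, 0x99, 0xf4, 0x61, 0x8d, 0x8d]
t1 = [0xc1, 0xf4, 0x61, 0x61, 0xa0, 0x8d, 0xf4, 0x8d]
t2 = [0x8d, 0xf4, 0x8d, 0xa0, 0x61, 0x61, 0xf4, 0xc1]

RES = [0x8d, 0xf4, 0x8d, 0xa0, 0x61, 0x61, 0xf4, 0xc1]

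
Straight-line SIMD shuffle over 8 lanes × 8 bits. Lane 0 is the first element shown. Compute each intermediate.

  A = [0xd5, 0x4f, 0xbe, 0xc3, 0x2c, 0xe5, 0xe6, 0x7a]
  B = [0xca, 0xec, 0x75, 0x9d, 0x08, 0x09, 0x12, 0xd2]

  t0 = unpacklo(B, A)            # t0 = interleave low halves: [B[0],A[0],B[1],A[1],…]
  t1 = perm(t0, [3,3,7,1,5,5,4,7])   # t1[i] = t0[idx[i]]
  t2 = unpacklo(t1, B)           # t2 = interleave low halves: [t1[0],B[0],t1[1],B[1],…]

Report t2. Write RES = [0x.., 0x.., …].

RES = [ 0x4f  0xca  0x4f  0xec  0xc3  0x75  0xd5  0x9d ]

  t0: ca d5 ec 4f 75 be 9d c3
  t1: 4f 4f c3 d5 be be 75 c3
  t2: 4f ca 4f ec c3 75 d5 9d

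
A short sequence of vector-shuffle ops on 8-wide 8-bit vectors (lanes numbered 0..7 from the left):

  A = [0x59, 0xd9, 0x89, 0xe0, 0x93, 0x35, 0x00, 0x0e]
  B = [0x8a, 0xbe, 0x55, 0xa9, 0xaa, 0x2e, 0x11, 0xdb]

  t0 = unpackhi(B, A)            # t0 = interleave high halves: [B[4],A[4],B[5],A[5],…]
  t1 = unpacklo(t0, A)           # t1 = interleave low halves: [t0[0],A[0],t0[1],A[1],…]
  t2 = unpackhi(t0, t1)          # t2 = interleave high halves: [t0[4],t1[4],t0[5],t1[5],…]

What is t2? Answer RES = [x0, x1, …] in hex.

t0 = [0xaa, 0x93, 0x2e, 0x35, 0x11, 0x00, 0xdb, 0x0e]
t1 = [0xaa, 0x59, 0x93, 0xd9, 0x2e, 0x89, 0x35, 0xe0]
t2 = [0x11, 0x2e, 0x00, 0x89, 0xdb, 0x35, 0x0e, 0xe0]

RES = [ 0x11  0x2e  0x00  0x89  0xdb  0x35  0x0e  0xe0 ]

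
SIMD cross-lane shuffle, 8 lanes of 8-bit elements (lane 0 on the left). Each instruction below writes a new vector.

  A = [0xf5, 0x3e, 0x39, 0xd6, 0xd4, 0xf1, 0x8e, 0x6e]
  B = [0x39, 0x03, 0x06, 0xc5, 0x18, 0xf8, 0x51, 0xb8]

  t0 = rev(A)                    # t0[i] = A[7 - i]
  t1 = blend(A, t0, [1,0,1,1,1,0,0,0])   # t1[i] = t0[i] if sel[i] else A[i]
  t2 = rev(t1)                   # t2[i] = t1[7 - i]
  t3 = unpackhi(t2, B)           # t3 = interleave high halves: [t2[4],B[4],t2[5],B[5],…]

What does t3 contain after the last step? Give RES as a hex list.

RES = [0xd4, 0x18, 0xf1, 0xf8, 0x3e, 0x51, 0x6e, 0xb8]

→ t0 |6e|8e|f1|d4|d6|39|3e|f5|
→ t1 |6e|3e|f1|d4|d6|f1|8e|6e|
→ t2 |6e|8e|f1|d6|d4|f1|3e|6e|
→ t3 |d4|18|f1|f8|3e|51|6e|b8|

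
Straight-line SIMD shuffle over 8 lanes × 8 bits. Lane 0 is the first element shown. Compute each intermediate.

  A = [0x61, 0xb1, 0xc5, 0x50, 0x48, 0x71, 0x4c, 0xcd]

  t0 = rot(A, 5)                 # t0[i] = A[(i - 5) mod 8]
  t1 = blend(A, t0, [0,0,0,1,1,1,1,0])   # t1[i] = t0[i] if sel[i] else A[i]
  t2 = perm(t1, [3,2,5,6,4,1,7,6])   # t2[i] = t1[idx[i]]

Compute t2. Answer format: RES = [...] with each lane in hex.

t0 = [0x50, 0x48, 0x71, 0x4c, 0xcd, 0x61, 0xb1, 0xc5]
t1 = [0x61, 0xb1, 0xc5, 0x4c, 0xcd, 0x61, 0xb1, 0xcd]
t2 = [0x4c, 0xc5, 0x61, 0xb1, 0xcd, 0xb1, 0xcd, 0xb1]

RES = [ 0x4c  0xc5  0x61  0xb1  0xcd  0xb1  0xcd  0xb1 ]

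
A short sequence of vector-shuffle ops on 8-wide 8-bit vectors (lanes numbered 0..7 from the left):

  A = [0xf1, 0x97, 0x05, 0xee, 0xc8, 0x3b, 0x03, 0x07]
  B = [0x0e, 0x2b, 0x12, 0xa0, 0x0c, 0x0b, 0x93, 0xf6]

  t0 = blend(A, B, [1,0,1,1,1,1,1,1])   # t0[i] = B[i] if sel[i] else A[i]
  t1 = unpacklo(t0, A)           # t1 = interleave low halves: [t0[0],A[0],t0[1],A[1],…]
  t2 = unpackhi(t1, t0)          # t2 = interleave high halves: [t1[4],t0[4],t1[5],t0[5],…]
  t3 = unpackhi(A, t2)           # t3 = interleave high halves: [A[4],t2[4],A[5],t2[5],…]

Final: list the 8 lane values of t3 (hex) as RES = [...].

RES = [0xc8, 0xa0, 0x3b, 0x93, 0x03, 0xee, 0x07, 0xf6]

→ t0 |0e|97|12|a0|0c|0b|93|f6|
→ t1 |0e|f1|97|97|12|05|a0|ee|
→ t2 |12|0c|05|0b|a0|93|ee|f6|
→ t3 |c8|a0|3b|93|03|ee|07|f6|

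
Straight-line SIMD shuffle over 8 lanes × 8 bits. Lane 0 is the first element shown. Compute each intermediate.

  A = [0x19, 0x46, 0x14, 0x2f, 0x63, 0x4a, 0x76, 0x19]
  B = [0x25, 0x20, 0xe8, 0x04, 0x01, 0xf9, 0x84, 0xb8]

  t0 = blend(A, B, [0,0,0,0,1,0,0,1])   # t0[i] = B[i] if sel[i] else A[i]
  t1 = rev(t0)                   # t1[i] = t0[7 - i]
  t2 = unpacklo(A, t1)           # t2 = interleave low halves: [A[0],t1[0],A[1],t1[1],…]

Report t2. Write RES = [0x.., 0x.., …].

RES = [0x19, 0xb8, 0x46, 0x76, 0x14, 0x4a, 0x2f, 0x01]

→ t0 |19|46|14|2f|01|4a|76|b8|
→ t1 |b8|76|4a|01|2f|14|46|19|
→ t2 |19|b8|46|76|14|4a|2f|01|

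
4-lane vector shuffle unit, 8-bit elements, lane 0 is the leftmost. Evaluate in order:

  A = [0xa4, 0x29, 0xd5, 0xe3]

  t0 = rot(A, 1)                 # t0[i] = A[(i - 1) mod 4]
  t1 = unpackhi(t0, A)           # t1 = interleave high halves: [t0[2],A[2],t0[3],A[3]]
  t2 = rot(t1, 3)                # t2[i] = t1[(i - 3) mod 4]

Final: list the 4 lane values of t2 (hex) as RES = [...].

t0 = [0xe3, 0xa4, 0x29, 0xd5]
t1 = [0x29, 0xd5, 0xd5, 0xe3]
t2 = [0xd5, 0xd5, 0xe3, 0x29]

RES = [ 0xd5  0xd5  0xe3  0x29 ]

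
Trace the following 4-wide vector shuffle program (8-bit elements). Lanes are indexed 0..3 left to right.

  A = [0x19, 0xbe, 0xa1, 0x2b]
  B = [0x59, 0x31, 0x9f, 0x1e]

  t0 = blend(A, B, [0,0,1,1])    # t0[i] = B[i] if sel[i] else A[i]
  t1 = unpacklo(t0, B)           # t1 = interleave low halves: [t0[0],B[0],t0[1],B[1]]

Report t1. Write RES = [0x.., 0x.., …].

  t0: 19 be 9f 1e
  t1: 19 59 be 31

RES = [ 0x19  0x59  0xbe  0x31 ]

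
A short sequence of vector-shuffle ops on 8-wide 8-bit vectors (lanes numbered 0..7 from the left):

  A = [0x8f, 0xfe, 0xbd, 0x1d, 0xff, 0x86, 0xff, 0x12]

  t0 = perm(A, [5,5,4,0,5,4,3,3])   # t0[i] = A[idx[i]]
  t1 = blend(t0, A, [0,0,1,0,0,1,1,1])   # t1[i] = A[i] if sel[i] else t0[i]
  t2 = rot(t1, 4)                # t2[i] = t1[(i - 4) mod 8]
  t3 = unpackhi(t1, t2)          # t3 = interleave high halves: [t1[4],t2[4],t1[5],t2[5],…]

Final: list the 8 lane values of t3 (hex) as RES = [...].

RES = [0x86, 0x86, 0x86, 0x86, 0xff, 0xbd, 0x12, 0x8f]

  t0: 86 86 ff 8f 86 ff 1d 1d
  t1: 86 86 bd 8f 86 86 ff 12
  t2: 86 86 ff 12 86 86 bd 8f
  t3: 86 86 86 86 ff bd 12 8f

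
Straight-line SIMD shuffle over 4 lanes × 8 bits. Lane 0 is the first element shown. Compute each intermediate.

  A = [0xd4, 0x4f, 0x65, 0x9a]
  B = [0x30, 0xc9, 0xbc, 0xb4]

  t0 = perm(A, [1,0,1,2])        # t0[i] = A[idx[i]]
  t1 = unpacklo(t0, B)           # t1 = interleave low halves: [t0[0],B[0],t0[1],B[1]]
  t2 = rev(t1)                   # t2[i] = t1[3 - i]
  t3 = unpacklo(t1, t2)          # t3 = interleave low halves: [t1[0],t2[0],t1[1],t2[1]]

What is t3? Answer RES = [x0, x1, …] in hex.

RES = [0x4f, 0xc9, 0x30, 0xd4]

t0 = [0x4f, 0xd4, 0x4f, 0x65]
t1 = [0x4f, 0x30, 0xd4, 0xc9]
t2 = [0xc9, 0xd4, 0x30, 0x4f]
t3 = [0x4f, 0xc9, 0x30, 0xd4]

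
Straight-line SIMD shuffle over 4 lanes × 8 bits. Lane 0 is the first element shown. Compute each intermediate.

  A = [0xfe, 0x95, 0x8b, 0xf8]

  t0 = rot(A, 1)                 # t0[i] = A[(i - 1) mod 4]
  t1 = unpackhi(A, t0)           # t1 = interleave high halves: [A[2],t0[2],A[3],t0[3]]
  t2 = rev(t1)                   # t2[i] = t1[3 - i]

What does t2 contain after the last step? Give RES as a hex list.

RES = [ 0x8b  0xf8  0x95  0x8b ]

→ t0 |f8|fe|95|8b|
→ t1 |8b|95|f8|8b|
→ t2 |8b|f8|95|8b|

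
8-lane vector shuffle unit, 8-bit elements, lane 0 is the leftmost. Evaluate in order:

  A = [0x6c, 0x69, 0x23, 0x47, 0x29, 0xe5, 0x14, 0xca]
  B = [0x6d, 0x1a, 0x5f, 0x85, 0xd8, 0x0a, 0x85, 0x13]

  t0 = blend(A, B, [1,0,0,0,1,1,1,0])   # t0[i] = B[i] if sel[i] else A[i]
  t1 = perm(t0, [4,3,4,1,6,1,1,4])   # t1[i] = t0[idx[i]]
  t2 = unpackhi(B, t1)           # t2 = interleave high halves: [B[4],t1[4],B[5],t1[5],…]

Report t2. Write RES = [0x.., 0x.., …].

RES = [ 0xd8  0x85  0x0a  0x69  0x85  0x69  0x13  0xd8 ]

  t0: 6d 69 23 47 d8 0a 85 ca
  t1: d8 47 d8 69 85 69 69 d8
  t2: d8 85 0a 69 85 69 13 d8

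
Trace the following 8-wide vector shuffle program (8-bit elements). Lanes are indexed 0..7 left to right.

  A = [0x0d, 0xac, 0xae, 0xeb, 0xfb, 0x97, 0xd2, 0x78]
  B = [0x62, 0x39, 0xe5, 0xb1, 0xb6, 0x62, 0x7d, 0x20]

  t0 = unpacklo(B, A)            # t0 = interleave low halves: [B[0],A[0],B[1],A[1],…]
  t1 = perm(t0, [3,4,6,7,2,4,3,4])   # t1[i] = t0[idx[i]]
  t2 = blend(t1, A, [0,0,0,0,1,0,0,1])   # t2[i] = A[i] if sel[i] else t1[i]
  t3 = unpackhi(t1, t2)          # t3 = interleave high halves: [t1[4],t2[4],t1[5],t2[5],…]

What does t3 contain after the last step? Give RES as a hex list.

RES = [0x39, 0xfb, 0xe5, 0xe5, 0xac, 0xac, 0xe5, 0x78]

  t0: 62 0d 39 ac e5 ae b1 eb
  t1: ac e5 b1 eb 39 e5 ac e5
  t2: ac e5 b1 eb fb e5 ac 78
  t3: 39 fb e5 e5 ac ac e5 78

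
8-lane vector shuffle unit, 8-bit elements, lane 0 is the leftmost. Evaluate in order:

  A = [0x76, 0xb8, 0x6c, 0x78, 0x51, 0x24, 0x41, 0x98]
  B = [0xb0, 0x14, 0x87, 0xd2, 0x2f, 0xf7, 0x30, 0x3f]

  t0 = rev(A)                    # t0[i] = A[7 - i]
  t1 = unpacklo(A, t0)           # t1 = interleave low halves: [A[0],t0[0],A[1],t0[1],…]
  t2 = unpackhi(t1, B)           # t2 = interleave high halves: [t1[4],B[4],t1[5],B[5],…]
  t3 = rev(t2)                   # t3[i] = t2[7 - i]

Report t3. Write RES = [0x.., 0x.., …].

RES = [ 0x3f  0x51  0x30  0x78  0xf7  0x24  0x2f  0x6c ]

→ t0 |98|41|24|51|78|6c|b8|76|
→ t1 |76|98|b8|41|6c|24|78|51|
→ t2 |6c|2f|24|f7|78|30|51|3f|
→ t3 |3f|51|30|78|f7|24|2f|6c|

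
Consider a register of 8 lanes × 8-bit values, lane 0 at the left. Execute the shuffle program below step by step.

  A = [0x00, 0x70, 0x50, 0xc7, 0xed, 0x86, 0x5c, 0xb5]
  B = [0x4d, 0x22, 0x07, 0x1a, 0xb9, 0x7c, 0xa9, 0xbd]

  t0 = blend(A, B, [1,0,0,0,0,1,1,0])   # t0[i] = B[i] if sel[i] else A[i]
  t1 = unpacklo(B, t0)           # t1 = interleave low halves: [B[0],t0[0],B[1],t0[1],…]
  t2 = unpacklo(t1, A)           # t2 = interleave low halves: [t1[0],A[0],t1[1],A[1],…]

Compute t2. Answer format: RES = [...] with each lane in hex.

RES = [ 0x4d  0x00  0x4d  0x70  0x22  0x50  0x70  0xc7 ]

t0 = [0x4d, 0x70, 0x50, 0xc7, 0xed, 0x7c, 0xa9, 0xb5]
t1 = [0x4d, 0x4d, 0x22, 0x70, 0x07, 0x50, 0x1a, 0xc7]
t2 = [0x4d, 0x00, 0x4d, 0x70, 0x22, 0x50, 0x70, 0xc7]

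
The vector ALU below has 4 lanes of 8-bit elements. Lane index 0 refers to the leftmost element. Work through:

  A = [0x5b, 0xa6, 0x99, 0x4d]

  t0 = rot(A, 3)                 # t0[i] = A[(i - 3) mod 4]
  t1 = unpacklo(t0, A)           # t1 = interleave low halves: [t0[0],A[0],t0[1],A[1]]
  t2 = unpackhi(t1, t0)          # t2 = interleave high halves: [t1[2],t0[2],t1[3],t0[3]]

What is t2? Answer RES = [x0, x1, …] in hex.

→ t0 |a6|99|4d|5b|
→ t1 |a6|5b|99|a6|
→ t2 |99|4d|a6|5b|

RES = [ 0x99  0x4d  0xa6  0x5b ]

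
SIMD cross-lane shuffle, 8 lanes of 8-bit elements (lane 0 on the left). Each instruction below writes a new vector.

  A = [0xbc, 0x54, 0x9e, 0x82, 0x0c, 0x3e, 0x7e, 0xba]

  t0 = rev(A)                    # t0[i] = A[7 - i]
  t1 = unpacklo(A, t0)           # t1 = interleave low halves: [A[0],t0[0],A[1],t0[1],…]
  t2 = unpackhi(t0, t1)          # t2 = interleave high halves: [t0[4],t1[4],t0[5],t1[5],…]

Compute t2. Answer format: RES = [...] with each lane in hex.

  t0: ba 7e 3e 0c 82 9e 54 bc
  t1: bc ba 54 7e 9e 3e 82 0c
  t2: 82 9e 9e 3e 54 82 bc 0c

RES = [0x82, 0x9e, 0x9e, 0x3e, 0x54, 0x82, 0xbc, 0x0c]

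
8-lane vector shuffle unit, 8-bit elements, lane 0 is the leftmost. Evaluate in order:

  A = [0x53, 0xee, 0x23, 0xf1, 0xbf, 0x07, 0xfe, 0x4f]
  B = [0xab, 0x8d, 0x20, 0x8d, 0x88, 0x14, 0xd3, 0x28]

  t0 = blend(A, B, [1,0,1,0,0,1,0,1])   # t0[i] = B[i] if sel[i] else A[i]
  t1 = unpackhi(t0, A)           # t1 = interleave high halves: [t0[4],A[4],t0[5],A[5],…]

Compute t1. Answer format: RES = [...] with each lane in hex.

→ t0 |ab|ee|20|f1|bf|14|fe|28|
→ t1 |bf|bf|14|07|fe|fe|28|4f|

RES = [0xbf, 0xbf, 0x14, 0x07, 0xfe, 0xfe, 0x28, 0x4f]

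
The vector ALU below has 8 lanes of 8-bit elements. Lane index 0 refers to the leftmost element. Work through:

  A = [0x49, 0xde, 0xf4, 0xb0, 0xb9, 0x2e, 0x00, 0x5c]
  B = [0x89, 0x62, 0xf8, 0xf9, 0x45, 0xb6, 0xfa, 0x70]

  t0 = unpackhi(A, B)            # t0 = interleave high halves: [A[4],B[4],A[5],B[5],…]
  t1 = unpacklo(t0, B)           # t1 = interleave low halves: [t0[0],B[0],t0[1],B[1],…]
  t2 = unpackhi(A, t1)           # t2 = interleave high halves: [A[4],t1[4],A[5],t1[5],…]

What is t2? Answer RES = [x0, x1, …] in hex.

RES = [0xb9, 0x2e, 0x2e, 0xf8, 0x00, 0xb6, 0x5c, 0xf9]

t0 = [0xb9, 0x45, 0x2e, 0xb6, 0x00, 0xfa, 0x5c, 0x70]
t1 = [0xb9, 0x89, 0x45, 0x62, 0x2e, 0xf8, 0xb6, 0xf9]
t2 = [0xb9, 0x2e, 0x2e, 0xf8, 0x00, 0xb6, 0x5c, 0xf9]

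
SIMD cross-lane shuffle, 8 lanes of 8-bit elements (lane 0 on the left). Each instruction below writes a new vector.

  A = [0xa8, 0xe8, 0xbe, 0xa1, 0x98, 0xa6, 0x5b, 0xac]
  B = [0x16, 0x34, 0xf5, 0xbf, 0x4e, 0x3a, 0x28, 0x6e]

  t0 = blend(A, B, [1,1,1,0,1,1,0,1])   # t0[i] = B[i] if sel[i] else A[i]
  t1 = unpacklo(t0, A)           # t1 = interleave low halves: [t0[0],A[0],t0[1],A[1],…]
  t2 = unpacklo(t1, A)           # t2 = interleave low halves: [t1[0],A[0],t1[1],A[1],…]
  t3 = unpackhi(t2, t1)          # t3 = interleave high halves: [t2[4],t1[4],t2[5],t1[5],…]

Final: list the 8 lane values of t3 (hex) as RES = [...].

→ t0 |16|34|f5|a1|4e|3a|5b|6e|
→ t1 |16|a8|34|e8|f5|be|a1|a1|
→ t2 |16|a8|a8|e8|34|be|e8|a1|
→ t3 |34|f5|be|be|e8|a1|a1|a1|

RES = [ 0x34  0xf5  0xbe  0xbe  0xe8  0xa1  0xa1  0xa1 ]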